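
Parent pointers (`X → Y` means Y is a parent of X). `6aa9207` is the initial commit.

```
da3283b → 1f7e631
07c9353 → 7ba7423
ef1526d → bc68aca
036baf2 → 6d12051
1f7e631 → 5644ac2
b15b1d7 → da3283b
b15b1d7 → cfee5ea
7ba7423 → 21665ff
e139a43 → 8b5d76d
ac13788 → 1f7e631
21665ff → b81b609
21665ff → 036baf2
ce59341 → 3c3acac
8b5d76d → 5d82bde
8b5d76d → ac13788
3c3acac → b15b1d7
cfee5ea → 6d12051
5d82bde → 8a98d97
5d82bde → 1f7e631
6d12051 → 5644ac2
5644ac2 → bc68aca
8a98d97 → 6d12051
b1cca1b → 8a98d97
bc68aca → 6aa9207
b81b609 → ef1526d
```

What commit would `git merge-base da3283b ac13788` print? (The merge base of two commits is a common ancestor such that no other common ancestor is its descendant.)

Ancestors of da3283b: {1f7e631, 5644ac2, 6aa9207, bc68aca, da3283b}.
Ancestors of ac13788: {1f7e631, 5644ac2, 6aa9207, ac13788, bc68aca}.
Common ancestors: {1f7e631, 5644ac2, 6aa9207, bc68aca}.
Among these, 1f7e631 is not an ancestor of any other common ancestor — it is the merge base.

1f7e631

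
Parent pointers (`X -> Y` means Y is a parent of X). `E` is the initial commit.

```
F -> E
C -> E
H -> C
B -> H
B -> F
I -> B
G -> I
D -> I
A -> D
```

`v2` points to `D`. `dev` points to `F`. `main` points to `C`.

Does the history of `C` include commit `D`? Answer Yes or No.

Ancestors of C: {C, E}.
D is not in that set, so it is not an ancestor of C.

No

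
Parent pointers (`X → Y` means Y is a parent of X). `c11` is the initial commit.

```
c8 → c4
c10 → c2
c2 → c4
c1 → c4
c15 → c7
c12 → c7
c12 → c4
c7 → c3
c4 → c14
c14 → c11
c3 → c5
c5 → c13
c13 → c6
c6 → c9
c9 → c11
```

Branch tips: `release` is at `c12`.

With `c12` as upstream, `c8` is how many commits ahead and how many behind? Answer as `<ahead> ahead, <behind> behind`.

1 ahead, 7 behind

Reachable from c8: {c11, c14, c4, c8}.
Reachable from c12: {c11, c12, c13, c14, c3, c4, c5, c6, c7, c9}.
Only in c8's history (ahead): {c8} — 1.
Only in c12's history (behind): {c12, c13, c3, c5, c6, c7, c9} — 7.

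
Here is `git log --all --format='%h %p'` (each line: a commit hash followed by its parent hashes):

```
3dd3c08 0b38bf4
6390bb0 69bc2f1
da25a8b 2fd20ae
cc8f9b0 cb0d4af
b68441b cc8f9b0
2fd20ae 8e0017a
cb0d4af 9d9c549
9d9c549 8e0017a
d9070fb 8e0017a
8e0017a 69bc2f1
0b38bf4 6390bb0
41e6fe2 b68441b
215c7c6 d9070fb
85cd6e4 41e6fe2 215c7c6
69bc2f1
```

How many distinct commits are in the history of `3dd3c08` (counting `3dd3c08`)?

Walking parent pointers from 3dd3c08: reachable set = {0b38bf4, 3dd3c08, 6390bb0, 69bc2f1}.
That is 4 commits.

4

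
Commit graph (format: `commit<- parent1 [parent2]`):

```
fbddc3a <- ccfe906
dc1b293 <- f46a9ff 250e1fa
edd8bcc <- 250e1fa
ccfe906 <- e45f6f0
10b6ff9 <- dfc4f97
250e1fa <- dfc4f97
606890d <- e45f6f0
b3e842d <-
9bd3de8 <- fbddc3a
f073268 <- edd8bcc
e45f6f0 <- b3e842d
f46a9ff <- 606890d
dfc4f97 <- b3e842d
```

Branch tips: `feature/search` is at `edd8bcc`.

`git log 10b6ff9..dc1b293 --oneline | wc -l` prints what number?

5

Reachable from dc1b293: {250e1fa, 606890d, b3e842d, dc1b293, dfc4f97, e45f6f0, f46a9ff}.
Reachable from 10b6ff9: {10b6ff9, b3e842d, dfc4f97}.
In dc1b293's history but not 10b6ff9's: {250e1fa, 606890d, dc1b293, e45f6f0, f46a9ff} — 5 commits.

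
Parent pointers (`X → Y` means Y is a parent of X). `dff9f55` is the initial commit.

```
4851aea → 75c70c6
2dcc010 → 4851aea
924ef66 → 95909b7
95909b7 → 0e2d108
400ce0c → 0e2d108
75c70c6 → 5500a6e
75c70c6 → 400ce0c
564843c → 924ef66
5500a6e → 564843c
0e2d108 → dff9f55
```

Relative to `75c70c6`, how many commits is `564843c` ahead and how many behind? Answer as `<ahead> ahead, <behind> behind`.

Reachable from 564843c: {0e2d108, 564843c, 924ef66, 95909b7, dff9f55}.
Reachable from 75c70c6: {0e2d108, 400ce0c, 5500a6e, 564843c, 75c70c6, 924ef66, 95909b7, dff9f55}.
Only in 564843c's history (ahead): {} — 0.
Only in 75c70c6's history (behind): {400ce0c, 5500a6e, 75c70c6} — 3.

0 ahead, 3 behind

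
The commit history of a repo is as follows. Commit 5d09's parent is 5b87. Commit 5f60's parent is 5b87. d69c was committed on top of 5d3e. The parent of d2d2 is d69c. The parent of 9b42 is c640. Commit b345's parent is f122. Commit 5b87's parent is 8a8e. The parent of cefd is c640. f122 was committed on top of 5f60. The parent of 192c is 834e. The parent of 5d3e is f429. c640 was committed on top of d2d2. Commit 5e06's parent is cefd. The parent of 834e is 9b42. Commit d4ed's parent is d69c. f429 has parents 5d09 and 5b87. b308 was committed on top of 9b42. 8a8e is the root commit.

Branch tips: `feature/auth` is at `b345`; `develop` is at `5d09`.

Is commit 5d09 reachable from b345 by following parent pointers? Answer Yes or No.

No

Ancestors of b345: {5b87, 5f60, 8a8e, b345, f122}.
5d09 is not in that set, so it is not an ancestor of b345.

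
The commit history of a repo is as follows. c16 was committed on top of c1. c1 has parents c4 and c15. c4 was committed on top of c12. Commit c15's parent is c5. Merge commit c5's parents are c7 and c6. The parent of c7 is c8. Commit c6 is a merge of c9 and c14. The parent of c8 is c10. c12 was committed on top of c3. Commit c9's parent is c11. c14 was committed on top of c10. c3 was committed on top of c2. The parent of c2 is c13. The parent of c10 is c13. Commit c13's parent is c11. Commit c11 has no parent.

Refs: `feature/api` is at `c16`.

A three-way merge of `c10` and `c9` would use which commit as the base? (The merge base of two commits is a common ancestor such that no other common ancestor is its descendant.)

c11

Ancestors of c10: {c10, c11, c13}.
Ancestors of c9: {c11, c9}.
Common ancestors: {c11}.
The only common ancestor is c11, so it is the merge base.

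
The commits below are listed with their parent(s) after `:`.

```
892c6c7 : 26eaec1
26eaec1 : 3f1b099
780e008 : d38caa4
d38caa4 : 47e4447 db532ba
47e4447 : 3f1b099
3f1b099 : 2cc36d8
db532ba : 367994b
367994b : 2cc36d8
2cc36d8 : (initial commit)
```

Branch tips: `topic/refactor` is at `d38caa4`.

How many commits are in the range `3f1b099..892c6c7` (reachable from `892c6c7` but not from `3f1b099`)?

2

Reachable from 892c6c7: {26eaec1, 2cc36d8, 3f1b099, 892c6c7}.
Reachable from 3f1b099: {2cc36d8, 3f1b099}.
In 892c6c7's history but not 3f1b099's: {26eaec1, 892c6c7} — 2 commits.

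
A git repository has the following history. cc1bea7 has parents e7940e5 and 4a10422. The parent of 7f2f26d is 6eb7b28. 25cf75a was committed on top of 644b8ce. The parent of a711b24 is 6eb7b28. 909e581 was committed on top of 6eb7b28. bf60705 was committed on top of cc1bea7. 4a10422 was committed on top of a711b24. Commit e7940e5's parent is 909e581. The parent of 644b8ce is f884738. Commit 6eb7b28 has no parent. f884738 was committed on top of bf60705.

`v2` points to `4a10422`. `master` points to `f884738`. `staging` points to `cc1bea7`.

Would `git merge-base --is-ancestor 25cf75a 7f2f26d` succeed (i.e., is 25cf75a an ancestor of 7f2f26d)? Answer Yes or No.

No

Ancestors of 7f2f26d: {6eb7b28, 7f2f26d}.
25cf75a is not in that set, so it is not an ancestor of 7f2f26d.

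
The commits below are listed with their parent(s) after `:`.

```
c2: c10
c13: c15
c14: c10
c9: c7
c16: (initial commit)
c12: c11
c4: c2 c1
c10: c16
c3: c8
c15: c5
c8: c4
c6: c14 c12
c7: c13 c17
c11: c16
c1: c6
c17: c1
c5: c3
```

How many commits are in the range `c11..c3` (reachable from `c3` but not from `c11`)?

Reachable from c3: {c1, c10, c11, c12, c14, c16, c2, c3, c4, c6, c8}.
Reachable from c11: {c11, c16}.
In c3's history but not c11's: {c1, c10, c12, c14, c2, c3, c4, c6, c8} — 9 commits.

9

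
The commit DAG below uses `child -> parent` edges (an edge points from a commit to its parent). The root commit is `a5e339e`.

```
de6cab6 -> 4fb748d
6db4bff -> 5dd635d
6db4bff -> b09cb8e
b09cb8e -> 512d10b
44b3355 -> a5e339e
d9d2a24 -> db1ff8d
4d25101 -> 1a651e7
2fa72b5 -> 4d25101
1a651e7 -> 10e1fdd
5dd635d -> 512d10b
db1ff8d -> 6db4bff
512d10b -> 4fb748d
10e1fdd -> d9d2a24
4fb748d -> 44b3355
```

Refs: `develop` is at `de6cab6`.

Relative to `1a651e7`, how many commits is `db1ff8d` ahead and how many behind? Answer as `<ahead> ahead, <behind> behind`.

0 ahead, 3 behind

Reachable from db1ff8d: {44b3355, 4fb748d, 512d10b, 5dd635d, 6db4bff, a5e339e, b09cb8e, db1ff8d}.
Reachable from 1a651e7: {10e1fdd, 1a651e7, 44b3355, 4fb748d, 512d10b, 5dd635d, 6db4bff, a5e339e, b09cb8e, d9d2a24, db1ff8d}.
Only in db1ff8d's history (ahead): {} — 0.
Only in 1a651e7's history (behind): {10e1fdd, 1a651e7, d9d2a24} — 3.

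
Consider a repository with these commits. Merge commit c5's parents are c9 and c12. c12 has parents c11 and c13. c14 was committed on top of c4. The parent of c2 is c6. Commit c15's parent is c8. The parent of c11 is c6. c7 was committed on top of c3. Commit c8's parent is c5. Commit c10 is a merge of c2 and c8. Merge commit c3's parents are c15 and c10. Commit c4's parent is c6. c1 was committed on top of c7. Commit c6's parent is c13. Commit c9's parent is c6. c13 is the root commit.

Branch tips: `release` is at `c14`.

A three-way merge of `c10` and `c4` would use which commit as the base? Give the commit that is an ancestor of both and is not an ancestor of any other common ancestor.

Ancestors of c10: {c10, c11, c12, c13, c2, c5, c6, c8, c9}.
Ancestors of c4: {c13, c4, c6}.
Common ancestors: {c13, c6}.
Among these, c6 is not an ancestor of any other common ancestor — it is the merge base.

c6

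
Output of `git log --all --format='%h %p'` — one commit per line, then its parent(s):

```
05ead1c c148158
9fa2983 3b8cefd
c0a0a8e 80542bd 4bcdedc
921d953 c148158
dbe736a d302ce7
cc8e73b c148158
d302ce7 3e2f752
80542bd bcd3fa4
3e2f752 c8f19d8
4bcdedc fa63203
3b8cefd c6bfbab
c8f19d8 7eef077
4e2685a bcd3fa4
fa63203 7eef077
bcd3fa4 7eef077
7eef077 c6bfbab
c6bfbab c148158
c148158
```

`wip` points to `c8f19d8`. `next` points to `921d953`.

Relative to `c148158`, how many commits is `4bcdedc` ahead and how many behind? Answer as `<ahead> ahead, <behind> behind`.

4 ahead, 0 behind

Reachable from 4bcdedc: {4bcdedc, 7eef077, c148158, c6bfbab, fa63203}.
Reachable from c148158: {c148158}.
Only in 4bcdedc's history (ahead): {4bcdedc, 7eef077, c6bfbab, fa63203} — 4.
Only in c148158's history (behind): {} — 0.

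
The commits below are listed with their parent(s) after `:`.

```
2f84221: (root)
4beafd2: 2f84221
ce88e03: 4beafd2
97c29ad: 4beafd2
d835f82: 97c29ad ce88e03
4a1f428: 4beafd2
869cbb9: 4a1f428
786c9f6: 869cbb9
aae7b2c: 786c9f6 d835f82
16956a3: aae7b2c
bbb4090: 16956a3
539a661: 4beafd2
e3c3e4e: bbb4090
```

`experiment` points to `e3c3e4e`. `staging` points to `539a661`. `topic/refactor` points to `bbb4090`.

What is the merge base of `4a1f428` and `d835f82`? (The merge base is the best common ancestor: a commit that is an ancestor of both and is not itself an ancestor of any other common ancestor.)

Ancestors of 4a1f428: {2f84221, 4a1f428, 4beafd2}.
Ancestors of d835f82: {2f84221, 4beafd2, 97c29ad, ce88e03, d835f82}.
Common ancestors: {2f84221, 4beafd2}.
Among these, 4beafd2 is not an ancestor of any other common ancestor — it is the merge base.

4beafd2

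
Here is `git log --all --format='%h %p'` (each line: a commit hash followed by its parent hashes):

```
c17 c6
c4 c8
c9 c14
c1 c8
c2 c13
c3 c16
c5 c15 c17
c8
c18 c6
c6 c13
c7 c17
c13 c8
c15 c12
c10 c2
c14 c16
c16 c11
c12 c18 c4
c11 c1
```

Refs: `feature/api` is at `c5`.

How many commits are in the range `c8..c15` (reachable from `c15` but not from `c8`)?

Reachable from c15: {c12, c13, c15, c18, c4, c6, c8}.
Reachable from c8: {c8}.
In c15's history but not c8's: {c12, c13, c15, c18, c4, c6} — 6 commits.

6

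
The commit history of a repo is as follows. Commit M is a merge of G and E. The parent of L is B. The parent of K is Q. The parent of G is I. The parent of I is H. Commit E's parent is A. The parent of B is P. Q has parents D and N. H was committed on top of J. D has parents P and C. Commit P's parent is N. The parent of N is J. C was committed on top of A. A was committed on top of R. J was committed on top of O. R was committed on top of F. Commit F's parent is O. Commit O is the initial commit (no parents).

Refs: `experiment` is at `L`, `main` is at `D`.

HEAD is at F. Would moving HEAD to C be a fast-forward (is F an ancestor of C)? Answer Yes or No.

Yes

A fast-forward from F to C is possible iff F is an ancestor of C.
Ancestors of C: {A, C, F, O, R}.
F is among them, so fast-forward is possible.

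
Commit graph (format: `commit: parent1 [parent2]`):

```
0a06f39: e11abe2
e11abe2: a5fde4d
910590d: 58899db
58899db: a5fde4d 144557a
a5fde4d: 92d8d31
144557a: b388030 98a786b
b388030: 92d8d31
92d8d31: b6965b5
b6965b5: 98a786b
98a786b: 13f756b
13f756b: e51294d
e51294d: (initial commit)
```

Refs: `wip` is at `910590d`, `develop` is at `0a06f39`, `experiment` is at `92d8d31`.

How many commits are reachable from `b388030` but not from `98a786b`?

3

Reachable from b388030: {13f756b, 92d8d31, 98a786b, b388030, b6965b5, e51294d}.
Reachable from 98a786b: {13f756b, 98a786b, e51294d}.
In b388030's history but not 98a786b's: {92d8d31, b388030, b6965b5} — 3 commits.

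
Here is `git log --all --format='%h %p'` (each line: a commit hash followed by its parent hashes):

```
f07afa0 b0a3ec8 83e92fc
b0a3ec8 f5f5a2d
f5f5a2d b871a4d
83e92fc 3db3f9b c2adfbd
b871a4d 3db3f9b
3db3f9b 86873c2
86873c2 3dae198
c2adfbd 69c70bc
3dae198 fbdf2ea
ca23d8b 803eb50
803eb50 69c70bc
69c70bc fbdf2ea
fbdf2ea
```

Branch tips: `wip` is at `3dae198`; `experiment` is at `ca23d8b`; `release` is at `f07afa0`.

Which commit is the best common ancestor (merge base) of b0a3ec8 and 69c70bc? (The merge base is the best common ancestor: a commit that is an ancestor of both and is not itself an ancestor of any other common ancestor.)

fbdf2ea

Ancestors of b0a3ec8: {3dae198, 3db3f9b, 86873c2, b0a3ec8, b871a4d, f5f5a2d, fbdf2ea}.
Ancestors of 69c70bc: {69c70bc, fbdf2ea}.
Common ancestors: {fbdf2ea}.
The only common ancestor is fbdf2ea, so it is the merge base.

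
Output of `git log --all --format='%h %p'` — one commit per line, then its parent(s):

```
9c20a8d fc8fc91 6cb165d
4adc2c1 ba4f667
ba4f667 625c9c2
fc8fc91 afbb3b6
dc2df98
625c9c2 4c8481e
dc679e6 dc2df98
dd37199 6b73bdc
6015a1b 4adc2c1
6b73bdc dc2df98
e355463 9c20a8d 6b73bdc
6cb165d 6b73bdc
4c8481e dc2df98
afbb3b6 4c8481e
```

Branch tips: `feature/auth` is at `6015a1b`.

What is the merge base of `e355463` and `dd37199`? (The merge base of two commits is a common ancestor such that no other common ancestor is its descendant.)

Ancestors of e355463: {4c8481e, 6b73bdc, 6cb165d, 9c20a8d, afbb3b6, dc2df98, e355463, fc8fc91}.
Ancestors of dd37199: {6b73bdc, dc2df98, dd37199}.
Common ancestors: {6b73bdc, dc2df98}.
Among these, 6b73bdc is not an ancestor of any other common ancestor — it is the merge base.

6b73bdc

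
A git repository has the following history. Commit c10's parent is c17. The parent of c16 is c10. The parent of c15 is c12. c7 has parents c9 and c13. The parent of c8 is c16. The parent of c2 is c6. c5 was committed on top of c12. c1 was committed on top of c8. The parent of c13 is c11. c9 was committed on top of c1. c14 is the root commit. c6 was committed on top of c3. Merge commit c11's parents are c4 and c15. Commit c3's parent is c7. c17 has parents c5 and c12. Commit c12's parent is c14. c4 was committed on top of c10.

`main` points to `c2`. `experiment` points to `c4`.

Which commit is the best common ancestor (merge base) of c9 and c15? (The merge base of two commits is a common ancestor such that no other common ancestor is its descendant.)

c12

Ancestors of c9: {c1, c10, c12, c14, c16, c17, c5, c8, c9}.
Ancestors of c15: {c12, c14, c15}.
Common ancestors: {c12, c14}.
Among these, c12 is not an ancestor of any other common ancestor — it is the merge base.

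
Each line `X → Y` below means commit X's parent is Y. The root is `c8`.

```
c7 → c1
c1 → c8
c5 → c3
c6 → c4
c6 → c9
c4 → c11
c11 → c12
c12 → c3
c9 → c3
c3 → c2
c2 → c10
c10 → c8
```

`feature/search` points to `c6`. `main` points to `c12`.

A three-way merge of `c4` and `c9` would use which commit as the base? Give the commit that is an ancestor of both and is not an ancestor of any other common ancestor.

Ancestors of c4: {c10, c11, c12, c2, c3, c4, c8}.
Ancestors of c9: {c10, c2, c3, c8, c9}.
Common ancestors: {c10, c2, c3, c8}.
Among these, c3 is not an ancestor of any other common ancestor — it is the merge base.

c3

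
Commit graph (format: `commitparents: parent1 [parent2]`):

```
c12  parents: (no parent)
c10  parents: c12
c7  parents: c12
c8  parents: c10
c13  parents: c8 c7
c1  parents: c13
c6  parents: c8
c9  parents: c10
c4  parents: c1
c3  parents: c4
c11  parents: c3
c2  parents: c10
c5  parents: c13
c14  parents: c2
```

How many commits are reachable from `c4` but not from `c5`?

2

Reachable from c4: {c1, c10, c12, c13, c4, c7, c8}.
Reachable from c5: {c10, c12, c13, c5, c7, c8}.
In c4's history but not c5's: {c1, c4} — 2 commits.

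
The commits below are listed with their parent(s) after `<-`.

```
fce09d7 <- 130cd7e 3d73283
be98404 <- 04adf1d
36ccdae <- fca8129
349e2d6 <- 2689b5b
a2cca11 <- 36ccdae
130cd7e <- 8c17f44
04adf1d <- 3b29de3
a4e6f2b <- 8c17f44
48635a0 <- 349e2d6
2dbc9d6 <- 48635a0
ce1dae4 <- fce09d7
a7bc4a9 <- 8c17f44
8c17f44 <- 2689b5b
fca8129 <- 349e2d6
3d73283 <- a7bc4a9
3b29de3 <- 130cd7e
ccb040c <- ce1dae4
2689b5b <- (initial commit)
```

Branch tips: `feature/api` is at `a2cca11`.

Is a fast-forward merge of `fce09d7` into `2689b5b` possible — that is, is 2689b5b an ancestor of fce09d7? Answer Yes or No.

Yes

A fast-forward from 2689b5b to fce09d7 is possible iff 2689b5b is an ancestor of fce09d7.
Ancestors of fce09d7: {130cd7e, 2689b5b, 3d73283, 8c17f44, a7bc4a9, fce09d7}.
2689b5b is among them, so fast-forward is possible.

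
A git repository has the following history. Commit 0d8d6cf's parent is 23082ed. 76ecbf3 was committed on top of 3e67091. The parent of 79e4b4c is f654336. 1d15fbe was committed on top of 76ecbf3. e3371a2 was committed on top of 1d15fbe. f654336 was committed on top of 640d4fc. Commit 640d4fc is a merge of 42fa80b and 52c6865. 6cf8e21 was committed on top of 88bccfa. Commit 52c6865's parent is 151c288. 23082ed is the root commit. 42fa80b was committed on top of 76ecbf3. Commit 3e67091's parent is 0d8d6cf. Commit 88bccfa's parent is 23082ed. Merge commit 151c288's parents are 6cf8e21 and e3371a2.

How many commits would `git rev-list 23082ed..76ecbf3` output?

Reachable from 76ecbf3: {0d8d6cf, 23082ed, 3e67091, 76ecbf3}.
Reachable from 23082ed: {23082ed}.
In 76ecbf3's history but not 23082ed's: {0d8d6cf, 3e67091, 76ecbf3} — 3 commits.

3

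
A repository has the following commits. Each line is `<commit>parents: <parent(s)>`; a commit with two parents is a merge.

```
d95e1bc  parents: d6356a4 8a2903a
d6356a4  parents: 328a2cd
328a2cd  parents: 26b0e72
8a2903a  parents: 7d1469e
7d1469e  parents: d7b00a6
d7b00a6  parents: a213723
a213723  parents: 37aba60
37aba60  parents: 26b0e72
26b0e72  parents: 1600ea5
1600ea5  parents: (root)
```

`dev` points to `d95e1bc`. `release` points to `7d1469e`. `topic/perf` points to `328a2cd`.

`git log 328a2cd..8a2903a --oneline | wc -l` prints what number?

Reachable from 8a2903a: {1600ea5, 26b0e72, 37aba60, 7d1469e, 8a2903a, a213723, d7b00a6}.
Reachable from 328a2cd: {1600ea5, 26b0e72, 328a2cd}.
In 8a2903a's history but not 328a2cd's: {37aba60, 7d1469e, 8a2903a, a213723, d7b00a6} — 5 commits.

5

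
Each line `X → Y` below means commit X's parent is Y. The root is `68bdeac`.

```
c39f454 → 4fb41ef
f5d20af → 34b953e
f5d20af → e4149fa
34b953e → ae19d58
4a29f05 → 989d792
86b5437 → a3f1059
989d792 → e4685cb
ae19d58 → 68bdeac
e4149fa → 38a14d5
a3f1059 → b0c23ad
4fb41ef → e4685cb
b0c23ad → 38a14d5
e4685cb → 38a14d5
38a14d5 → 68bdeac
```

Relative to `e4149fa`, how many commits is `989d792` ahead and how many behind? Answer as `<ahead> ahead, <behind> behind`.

2 ahead, 1 behind

Reachable from 989d792: {38a14d5, 68bdeac, 989d792, e4685cb}.
Reachable from e4149fa: {38a14d5, 68bdeac, e4149fa}.
Only in 989d792's history (ahead): {989d792, e4685cb} — 2.
Only in e4149fa's history (behind): {e4149fa} — 1.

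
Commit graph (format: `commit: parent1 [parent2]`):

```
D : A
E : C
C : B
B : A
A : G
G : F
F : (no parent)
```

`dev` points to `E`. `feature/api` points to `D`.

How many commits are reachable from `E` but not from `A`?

3

Reachable from E: {A, B, C, E, F, G}.
Reachable from A: {A, F, G}.
In E's history but not A's: {B, C, E} — 3 commits.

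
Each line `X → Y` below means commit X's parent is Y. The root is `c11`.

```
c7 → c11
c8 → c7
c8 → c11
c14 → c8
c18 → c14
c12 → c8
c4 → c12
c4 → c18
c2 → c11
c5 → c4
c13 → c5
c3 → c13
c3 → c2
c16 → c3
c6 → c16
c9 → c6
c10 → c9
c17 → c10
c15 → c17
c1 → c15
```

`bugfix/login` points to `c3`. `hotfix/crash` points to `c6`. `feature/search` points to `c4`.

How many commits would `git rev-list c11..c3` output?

Reachable from c3: {c11, c12, c13, c14, c18, c2, c3, c4, c5, c7, c8}.
Reachable from c11: {c11}.
In c3's history but not c11's: {c12, c13, c14, c18, c2, c3, c4, c5, c7, c8} — 10 commits.

10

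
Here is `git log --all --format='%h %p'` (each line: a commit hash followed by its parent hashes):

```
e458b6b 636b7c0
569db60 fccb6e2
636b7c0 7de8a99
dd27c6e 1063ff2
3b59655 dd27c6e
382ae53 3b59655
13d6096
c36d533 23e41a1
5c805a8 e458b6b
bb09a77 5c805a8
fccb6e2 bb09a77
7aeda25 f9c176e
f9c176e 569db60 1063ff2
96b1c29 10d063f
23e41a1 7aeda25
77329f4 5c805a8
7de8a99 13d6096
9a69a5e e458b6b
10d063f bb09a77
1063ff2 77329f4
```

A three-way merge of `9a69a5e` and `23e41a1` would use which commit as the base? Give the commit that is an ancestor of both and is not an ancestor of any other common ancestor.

Ancestors of 9a69a5e: {13d6096, 636b7c0, 7de8a99, 9a69a5e, e458b6b}.
Ancestors of 23e41a1: {1063ff2, 13d6096, 23e41a1, 569db60, 5c805a8, 636b7c0, 77329f4, 7aeda25, 7de8a99, bb09a77, e458b6b, f9c176e, fccb6e2}.
Common ancestors: {13d6096, 636b7c0, 7de8a99, e458b6b}.
Among these, e458b6b is not an ancestor of any other common ancestor — it is the merge base.

e458b6b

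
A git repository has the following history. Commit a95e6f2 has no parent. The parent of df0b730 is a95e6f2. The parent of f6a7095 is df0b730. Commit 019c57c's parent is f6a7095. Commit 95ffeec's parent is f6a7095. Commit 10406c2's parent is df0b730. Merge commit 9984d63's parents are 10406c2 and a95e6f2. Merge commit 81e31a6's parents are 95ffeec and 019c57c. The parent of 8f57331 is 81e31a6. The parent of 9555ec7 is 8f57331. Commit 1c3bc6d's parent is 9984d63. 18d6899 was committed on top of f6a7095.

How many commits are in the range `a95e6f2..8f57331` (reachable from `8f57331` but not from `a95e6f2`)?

6

Reachable from 8f57331: {019c57c, 81e31a6, 8f57331, 95ffeec, a95e6f2, df0b730, f6a7095}.
Reachable from a95e6f2: {a95e6f2}.
In 8f57331's history but not a95e6f2's: {019c57c, 81e31a6, 8f57331, 95ffeec, df0b730, f6a7095} — 6 commits.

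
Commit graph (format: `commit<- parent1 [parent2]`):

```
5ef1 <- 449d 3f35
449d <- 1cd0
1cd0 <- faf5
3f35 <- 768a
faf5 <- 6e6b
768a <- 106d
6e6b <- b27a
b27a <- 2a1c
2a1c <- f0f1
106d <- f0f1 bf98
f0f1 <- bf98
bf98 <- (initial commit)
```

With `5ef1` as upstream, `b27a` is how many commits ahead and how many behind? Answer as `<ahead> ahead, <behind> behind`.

0 ahead, 8 behind

Reachable from b27a: {2a1c, b27a, bf98, f0f1}.
Reachable from 5ef1: {106d, 1cd0, 2a1c, 3f35, 449d, 5ef1, 6e6b, 768a, b27a, bf98, f0f1, faf5}.
Only in b27a's history (ahead): {} — 0.
Only in 5ef1's history (behind): {106d, 1cd0, 3f35, 449d, 5ef1, 6e6b, 768a, faf5} — 8.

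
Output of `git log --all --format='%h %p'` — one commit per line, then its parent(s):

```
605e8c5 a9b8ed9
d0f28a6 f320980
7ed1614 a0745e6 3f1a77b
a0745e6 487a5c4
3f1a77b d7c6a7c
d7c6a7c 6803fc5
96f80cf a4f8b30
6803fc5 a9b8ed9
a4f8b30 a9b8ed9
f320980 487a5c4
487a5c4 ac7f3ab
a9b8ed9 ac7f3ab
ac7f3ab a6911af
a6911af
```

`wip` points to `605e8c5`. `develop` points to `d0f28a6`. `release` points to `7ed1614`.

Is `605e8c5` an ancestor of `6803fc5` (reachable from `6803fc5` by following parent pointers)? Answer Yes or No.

No

Ancestors of 6803fc5: {6803fc5, a6911af, a9b8ed9, ac7f3ab}.
605e8c5 is not in that set, so it is not an ancestor of 6803fc5.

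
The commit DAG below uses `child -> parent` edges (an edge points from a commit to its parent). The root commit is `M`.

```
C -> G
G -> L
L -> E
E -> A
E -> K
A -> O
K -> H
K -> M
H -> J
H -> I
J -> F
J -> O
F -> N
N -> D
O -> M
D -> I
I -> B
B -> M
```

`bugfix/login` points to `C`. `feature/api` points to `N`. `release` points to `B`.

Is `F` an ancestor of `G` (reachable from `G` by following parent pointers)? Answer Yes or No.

Ancestors of G (commits reachable by following parents): {A, B, D, E, F, G, H, I, J, K, L, M, N, O}.
F is in that set, so it is an ancestor of G.

Yes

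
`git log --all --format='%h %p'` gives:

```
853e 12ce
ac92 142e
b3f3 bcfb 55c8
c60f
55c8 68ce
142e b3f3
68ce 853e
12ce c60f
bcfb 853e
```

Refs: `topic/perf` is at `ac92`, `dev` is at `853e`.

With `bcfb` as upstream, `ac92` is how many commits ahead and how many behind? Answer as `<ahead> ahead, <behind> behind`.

5 ahead, 0 behind

Reachable from ac92: {12ce, 142e, 55c8, 68ce, 853e, ac92, b3f3, bcfb, c60f}.
Reachable from bcfb: {12ce, 853e, bcfb, c60f}.
Only in ac92's history (ahead): {142e, 55c8, 68ce, ac92, b3f3} — 5.
Only in bcfb's history (behind): {} — 0.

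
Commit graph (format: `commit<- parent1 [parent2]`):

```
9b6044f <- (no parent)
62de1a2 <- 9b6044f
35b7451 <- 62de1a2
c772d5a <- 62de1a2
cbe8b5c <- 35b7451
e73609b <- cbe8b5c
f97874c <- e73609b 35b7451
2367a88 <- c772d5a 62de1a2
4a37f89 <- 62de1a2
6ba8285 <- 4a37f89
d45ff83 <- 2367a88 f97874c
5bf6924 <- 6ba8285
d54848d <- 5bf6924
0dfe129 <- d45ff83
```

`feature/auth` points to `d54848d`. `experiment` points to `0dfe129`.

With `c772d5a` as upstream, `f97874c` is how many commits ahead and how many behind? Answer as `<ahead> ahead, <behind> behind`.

4 ahead, 1 behind

Reachable from f97874c: {35b7451, 62de1a2, 9b6044f, cbe8b5c, e73609b, f97874c}.
Reachable from c772d5a: {62de1a2, 9b6044f, c772d5a}.
Only in f97874c's history (ahead): {35b7451, cbe8b5c, e73609b, f97874c} — 4.
Only in c772d5a's history (behind): {c772d5a} — 1.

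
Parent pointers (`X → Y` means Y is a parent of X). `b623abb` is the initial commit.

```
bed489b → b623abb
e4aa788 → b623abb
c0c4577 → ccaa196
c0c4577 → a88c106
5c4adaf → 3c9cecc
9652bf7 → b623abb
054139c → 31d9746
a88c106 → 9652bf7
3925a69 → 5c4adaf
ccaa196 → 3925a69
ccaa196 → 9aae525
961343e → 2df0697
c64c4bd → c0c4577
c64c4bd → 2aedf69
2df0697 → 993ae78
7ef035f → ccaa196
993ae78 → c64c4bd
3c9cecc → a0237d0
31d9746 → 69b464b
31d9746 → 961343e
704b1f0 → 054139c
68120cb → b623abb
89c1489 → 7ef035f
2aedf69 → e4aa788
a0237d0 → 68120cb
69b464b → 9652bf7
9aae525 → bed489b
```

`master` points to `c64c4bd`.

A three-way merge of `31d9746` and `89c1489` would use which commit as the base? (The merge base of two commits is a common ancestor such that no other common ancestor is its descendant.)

Ancestors of 31d9746: {2aedf69, 2df0697, 31d9746, 3925a69, 3c9cecc, 5c4adaf, 68120cb, 69b464b, 961343e, 9652bf7, 993ae78, 9aae525, a0237d0, a88c106, b623abb, bed489b, c0c4577, c64c4bd, ccaa196, e4aa788}.
Ancestors of 89c1489: {3925a69, 3c9cecc, 5c4adaf, 68120cb, 7ef035f, 89c1489, 9aae525, a0237d0, b623abb, bed489b, ccaa196}.
Common ancestors: {3925a69, 3c9cecc, 5c4adaf, 68120cb, 9aae525, a0237d0, b623abb, bed489b, ccaa196}.
Among these, ccaa196 is not an ancestor of any other common ancestor — it is the merge base.

ccaa196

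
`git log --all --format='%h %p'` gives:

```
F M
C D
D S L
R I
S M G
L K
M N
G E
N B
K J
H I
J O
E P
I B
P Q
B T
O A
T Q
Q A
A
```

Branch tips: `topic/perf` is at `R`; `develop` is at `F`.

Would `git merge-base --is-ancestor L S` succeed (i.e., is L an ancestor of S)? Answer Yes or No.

Ancestors of S: {A, B, E, G, M, N, P, Q, S, T}.
L is not in that set, so it is not an ancestor of S.

No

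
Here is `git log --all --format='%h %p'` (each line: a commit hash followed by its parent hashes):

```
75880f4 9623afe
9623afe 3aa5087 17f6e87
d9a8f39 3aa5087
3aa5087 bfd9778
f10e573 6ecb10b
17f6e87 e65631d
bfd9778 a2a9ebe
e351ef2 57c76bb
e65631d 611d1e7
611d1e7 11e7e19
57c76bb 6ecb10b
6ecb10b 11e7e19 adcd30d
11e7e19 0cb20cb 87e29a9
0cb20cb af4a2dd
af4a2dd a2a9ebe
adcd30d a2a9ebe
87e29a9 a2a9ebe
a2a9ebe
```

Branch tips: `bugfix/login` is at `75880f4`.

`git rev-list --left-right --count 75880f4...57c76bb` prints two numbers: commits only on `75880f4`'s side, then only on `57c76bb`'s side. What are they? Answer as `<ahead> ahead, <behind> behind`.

7 ahead, 3 behind

Reachable from 75880f4: {0cb20cb, 11e7e19, 17f6e87, 3aa5087, 611d1e7, 75880f4, 87e29a9, 9623afe, a2a9ebe, af4a2dd, bfd9778, e65631d}.
Reachable from 57c76bb: {0cb20cb, 11e7e19, 57c76bb, 6ecb10b, 87e29a9, a2a9ebe, adcd30d, af4a2dd}.
Only in 75880f4's history (ahead): {17f6e87, 3aa5087, 611d1e7, 75880f4, 9623afe, bfd9778, e65631d} — 7.
Only in 57c76bb's history (behind): {57c76bb, 6ecb10b, adcd30d} — 3.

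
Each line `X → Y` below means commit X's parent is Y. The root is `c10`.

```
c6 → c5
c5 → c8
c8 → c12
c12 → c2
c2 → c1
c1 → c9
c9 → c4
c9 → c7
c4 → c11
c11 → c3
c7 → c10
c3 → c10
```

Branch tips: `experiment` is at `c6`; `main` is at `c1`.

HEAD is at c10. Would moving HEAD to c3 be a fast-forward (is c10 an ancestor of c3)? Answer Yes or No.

A fast-forward from c10 to c3 is possible iff c10 is an ancestor of c3.
Ancestors of c3: {c10, c3}.
c10 is among them, so fast-forward is possible.

Yes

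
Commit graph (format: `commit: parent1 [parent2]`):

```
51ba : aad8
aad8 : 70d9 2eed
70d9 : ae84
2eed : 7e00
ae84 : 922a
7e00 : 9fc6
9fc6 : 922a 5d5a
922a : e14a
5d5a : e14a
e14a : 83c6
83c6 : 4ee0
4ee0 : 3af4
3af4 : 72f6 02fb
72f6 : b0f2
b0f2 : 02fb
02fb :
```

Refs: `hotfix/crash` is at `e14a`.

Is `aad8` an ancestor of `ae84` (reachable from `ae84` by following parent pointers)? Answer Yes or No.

Ancestors of ae84: {02fb, 3af4, 4ee0, 72f6, 83c6, 922a, ae84, b0f2, e14a}.
aad8 is not in that set, so it is not an ancestor of ae84.

No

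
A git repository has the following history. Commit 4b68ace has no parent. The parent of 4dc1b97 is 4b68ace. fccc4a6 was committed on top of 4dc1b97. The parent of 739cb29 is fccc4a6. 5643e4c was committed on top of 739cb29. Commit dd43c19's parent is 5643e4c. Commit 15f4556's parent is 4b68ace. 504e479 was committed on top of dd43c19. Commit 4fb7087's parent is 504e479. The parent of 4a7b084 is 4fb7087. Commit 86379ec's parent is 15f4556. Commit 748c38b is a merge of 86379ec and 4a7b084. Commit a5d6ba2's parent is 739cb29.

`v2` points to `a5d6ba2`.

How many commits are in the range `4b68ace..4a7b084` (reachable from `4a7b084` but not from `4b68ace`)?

Reachable from 4a7b084: {4a7b084, 4b68ace, 4dc1b97, 4fb7087, 504e479, 5643e4c, 739cb29, dd43c19, fccc4a6}.
Reachable from 4b68ace: {4b68ace}.
In 4a7b084's history but not 4b68ace's: {4a7b084, 4dc1b97, 4fb7087, 504e479, 5643e4c, 739cb29, dd43c19, fccc4a6} — 8 commits.

8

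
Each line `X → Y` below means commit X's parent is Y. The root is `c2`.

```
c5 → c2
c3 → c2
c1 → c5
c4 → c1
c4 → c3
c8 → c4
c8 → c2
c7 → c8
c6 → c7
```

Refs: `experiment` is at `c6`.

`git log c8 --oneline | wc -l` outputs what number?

6

Walking parent pointers from c8: reachable set = {c1, c2, c3, c4, c5, c8}.
That is 6 commits.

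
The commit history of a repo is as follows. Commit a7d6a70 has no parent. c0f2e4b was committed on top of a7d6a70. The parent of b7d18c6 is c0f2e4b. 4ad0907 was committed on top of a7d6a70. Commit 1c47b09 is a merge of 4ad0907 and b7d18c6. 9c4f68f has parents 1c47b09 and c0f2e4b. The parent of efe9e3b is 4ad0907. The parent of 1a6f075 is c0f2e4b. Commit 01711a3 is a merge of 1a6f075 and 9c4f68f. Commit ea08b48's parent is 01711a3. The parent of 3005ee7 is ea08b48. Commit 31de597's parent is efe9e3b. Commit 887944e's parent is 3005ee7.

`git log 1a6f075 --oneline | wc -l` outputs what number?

Walking parent pointers from 1a6f075: reachable set = {1a6f075, a7d6a70, c0f2e4b}.
That is 3 commits.

3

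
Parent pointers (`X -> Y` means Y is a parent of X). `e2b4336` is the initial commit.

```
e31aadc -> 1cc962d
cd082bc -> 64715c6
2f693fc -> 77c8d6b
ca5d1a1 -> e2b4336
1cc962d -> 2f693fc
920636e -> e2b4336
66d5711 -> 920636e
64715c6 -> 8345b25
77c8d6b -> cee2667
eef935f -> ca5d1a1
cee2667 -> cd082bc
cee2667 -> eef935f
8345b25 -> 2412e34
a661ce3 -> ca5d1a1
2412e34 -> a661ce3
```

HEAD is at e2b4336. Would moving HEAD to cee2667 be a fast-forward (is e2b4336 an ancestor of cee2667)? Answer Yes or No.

Yes

A fast-forward from e2b4336 to cee2667 is possible iff e2b4336 is an ancestor of cee2667.
Ancestors of cee2667: {2412e34, 64715c6, 8345b25, a661ce3, ca5d1a1, cd082bc, cee2667, e2b4336, eef935f}.
e2b4336 is among them, so fast-forward is possible.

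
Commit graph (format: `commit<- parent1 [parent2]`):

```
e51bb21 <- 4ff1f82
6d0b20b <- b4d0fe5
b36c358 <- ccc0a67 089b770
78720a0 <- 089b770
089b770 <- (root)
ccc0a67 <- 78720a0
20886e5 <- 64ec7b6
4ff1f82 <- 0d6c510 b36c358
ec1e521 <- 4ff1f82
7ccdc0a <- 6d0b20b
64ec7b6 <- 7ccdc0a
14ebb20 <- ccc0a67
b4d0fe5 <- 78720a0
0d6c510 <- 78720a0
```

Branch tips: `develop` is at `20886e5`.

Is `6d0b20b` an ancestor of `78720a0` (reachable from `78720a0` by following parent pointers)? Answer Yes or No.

Ancestors of 78720a0: {089b770, 78720a0}.
6d0b20b is not in that set, so it is not an ancestor of 78720a0.

No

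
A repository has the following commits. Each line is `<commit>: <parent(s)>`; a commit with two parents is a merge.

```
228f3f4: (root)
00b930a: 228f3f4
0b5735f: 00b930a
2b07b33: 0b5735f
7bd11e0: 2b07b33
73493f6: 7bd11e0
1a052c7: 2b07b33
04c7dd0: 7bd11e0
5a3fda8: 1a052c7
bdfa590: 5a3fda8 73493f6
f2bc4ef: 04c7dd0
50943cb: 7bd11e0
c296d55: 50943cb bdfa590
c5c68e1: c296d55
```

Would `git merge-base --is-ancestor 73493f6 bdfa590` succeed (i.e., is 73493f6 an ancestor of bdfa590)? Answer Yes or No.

Ancestors of bdfa590 (commits reachable by following parents): {00b930a, 0b5735f, 1a052c7, 228f3f4, 2b07b33, 5a3fda8, 73493f6, 7bd11e0, bdfa590}.
73493f6 is in that set, so it is an ancestor of bdfa590.

Yes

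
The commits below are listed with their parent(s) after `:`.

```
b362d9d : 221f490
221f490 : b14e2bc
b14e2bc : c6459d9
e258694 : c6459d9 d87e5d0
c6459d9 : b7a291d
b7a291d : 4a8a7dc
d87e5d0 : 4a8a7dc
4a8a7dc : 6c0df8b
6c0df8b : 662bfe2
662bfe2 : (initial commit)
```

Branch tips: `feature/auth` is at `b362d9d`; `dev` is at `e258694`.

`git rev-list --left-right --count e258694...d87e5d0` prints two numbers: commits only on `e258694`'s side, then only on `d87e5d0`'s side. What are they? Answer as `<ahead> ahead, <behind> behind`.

3 ahead, 0 behind

Reachable from e258694: {4a8a7dc, 662bfe2, 6c0df8b, b7a291d, c6459d9, d87e5d0, e258694}.
Reachable from d87e5d0: {4a8a7dc, 662bfe2, 6c0df8b, d87e5d0}.
Only in e258694's history (ahead): {b7a291d, c6459d9, e258694} — 3.
Only in d87e5d0's history (behind): {} — 0.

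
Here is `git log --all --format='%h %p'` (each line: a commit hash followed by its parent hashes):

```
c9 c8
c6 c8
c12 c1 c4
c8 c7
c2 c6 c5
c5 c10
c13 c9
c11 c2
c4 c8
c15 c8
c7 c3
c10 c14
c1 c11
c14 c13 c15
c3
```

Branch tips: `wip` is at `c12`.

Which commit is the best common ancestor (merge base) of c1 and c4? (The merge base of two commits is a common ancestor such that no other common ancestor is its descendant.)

Ancestors of c1: {c1, c10, c11, c13, c14, c15, c2, c3, c5, c6, c7, c8, c9}.
Ancestors of c4: {c3, c4, c7, c8}.
Common ancestors: {c3, c7, c8}.
Among these, c8 is not an ancestor of any other common ancestor — it is the merge base.

c8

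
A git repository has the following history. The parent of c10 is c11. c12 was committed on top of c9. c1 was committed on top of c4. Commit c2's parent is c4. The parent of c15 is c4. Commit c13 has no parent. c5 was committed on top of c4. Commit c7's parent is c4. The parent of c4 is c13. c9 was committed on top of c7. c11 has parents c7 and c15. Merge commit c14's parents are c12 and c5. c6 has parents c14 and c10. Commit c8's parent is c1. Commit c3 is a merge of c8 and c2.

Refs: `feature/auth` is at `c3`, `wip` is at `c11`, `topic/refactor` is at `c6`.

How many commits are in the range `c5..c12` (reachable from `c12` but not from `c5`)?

Reachable from c12: {c12, c13, c4, c7, c9}.
Reachable from c5: {c13, c4, c5}.
In c12's history but not c5's: {c12, c7, c9} — 3 commits.

3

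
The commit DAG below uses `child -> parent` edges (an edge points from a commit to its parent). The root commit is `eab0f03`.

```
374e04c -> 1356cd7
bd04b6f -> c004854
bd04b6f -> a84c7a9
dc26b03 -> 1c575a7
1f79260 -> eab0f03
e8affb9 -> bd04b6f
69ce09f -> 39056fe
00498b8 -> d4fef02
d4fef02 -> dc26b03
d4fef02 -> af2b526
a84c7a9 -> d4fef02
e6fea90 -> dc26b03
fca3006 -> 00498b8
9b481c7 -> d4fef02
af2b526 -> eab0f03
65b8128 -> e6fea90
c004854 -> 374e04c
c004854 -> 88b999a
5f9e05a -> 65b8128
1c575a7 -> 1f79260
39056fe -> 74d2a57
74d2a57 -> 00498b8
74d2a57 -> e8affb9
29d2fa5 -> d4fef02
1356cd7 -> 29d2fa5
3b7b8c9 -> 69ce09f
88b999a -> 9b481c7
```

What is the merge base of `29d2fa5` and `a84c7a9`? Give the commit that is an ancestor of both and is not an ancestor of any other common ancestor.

d4fef02

Ancestors of 29d2fa5: {1c575a7, 1f79260, 29d2fa5, af2b526, d4fef02, dc26b03, eab0f03}.
Ancestors of a84c7a9: {1c575a7, 1f79260, a84c7a9, af2b526, d4fef02, dc26b03, eab0f03}.
Common ancestors: {1c575a7, 1f79260, af2b526, d4fef02, dc26b03, eab0f03}.
Among these, d4fef02 is not an ancestor of any other common ancestor — it is the merge base.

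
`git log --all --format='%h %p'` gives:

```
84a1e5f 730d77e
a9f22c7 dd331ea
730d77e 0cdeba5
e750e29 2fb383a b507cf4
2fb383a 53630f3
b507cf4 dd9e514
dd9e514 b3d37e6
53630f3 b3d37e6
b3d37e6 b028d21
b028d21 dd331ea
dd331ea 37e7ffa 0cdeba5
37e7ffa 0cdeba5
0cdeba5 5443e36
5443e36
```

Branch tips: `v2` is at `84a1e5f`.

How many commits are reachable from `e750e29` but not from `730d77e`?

9

Reachable from e750e29: {0cdeba5, 2fb383a, 37e7ffa, 53630f3, 5443e36, b028d21, b3d37e6, b507cf4, dd331ea, dd9e514, e750e29}.
Reachable from 730d77e: {0cdeba5, 5443e36, 730d77e}.
In e750e29's history but not 730d77e's: {2fb383a, 37e7ffa, 53630f3, b028d21, b3d37e6, b507cf4, dd331ea, dd9e514, e750e29} — 9 commits.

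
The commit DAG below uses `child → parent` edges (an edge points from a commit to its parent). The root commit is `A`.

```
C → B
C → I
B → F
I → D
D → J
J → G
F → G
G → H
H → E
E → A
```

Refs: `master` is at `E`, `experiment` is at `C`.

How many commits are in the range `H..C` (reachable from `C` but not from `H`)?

7

Reachable from C: {A, B, C, D, E, F, G, H, I, J}.
Reachable from H: {A, E, H}.
In C's history but not H's: {B, C, D, F, G, I, J} — 7 commits.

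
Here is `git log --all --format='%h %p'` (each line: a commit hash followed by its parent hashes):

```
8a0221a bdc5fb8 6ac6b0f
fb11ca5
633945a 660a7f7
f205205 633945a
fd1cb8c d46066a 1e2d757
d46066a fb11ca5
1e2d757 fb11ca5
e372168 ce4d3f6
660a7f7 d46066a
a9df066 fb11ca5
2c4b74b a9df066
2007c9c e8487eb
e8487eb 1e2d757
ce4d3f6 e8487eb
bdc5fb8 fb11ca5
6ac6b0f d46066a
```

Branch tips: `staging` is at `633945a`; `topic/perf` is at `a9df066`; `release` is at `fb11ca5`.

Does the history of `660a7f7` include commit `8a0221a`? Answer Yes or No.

Ancestors of 660a7f7: {660a7f7, d46066a, fb11ca5}.
8a0221a is not in that set, so it is not an ancestor of 660a7f7.

No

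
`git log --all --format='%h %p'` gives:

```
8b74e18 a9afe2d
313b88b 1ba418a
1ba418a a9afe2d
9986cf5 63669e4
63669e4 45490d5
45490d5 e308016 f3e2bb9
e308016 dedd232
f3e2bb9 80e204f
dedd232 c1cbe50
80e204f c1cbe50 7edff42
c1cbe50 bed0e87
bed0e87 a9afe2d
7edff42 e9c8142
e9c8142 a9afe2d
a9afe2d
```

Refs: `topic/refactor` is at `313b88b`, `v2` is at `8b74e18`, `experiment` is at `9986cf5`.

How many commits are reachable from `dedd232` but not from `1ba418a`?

3

Reachable from dedd232: {a9afe2d, bed0e87, c1cbe50, dedd232}.
Reachable from 1ba418a: {1ba418a, a9afe2d}.
In dedd232's history but not 1ba418a's: {bed0e87, c1cbe50, dedd232} — 3 commits.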